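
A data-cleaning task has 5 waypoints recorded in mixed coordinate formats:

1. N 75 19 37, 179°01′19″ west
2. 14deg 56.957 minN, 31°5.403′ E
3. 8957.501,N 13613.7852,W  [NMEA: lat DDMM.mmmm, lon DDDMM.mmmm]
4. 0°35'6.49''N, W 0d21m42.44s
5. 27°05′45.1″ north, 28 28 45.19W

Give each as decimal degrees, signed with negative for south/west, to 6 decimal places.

Point 1:
  Latitude: 19′ + 37″ = 19.61667′; 75 + 19.61667/60 = 75.3269444
  N ⇒ keep positive
  λ: 179 + 1/60 + 19/3600 = 179.0219444
  hemisphere W, so the sign is −
Point 2:
  φ: 56.957′ = 0.949283°; total 14.9492833
  N ⇒ keep positive
  Lon: 5.403′ = 0.090050°; total 31.0900500
  E → positive
Point 3:
  Latitude: degrees = first 2 digits = 89, minutes = 57.501; 89 + 57.501/60 = 89.9583500
  N → positive
  Longitude: degrees = first 3 digits = 136, minutes = 13.7852; 136 + 13.7852/60 = 136.2297533
  hemisphere W, so the sign is −
Point 4:
  Latitude: 0° + 35/60 + 6.49/3600 = 0 + 0.583333 + 0.001803 = 0.5851361
  N → positive
  λ: 0° + 21/60 + 42.44/3600 = 0 + 0.350000 + 0.011789 = 0.3617889
  W ⇒ negate
Point 5:
  Latitude: 27 + 5/60 + 45.1/3600 = 27.0958611
  N ⇒ keep positive
  λ: 28 + 28/60 + 45.19/3600 = 28.4792194
  W → negative

1. 75.326944, -179.021944
2. 14.949283, 31.090050
3. 89.958350, -136.229753
4. 0.585136, -0.361789
5. 27.095861, -28.479219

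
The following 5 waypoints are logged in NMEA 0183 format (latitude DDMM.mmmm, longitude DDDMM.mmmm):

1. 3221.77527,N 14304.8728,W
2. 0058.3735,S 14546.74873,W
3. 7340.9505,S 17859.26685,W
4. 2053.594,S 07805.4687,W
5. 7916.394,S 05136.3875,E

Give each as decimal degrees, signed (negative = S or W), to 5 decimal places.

1. 32.36292, -143.08121
2. -0.97289, -145.77915
3. -73.68251, -178.98778
4. -20.89323, -78.09115
5. -79.27323, 51.60646

Point 1:
  φ: split at 2 digits → 32° and 21.77527′; 32 + 21.77527/60 = 32.362921
  N → positive
  Longitude: degrees = first 3 digits = 143, minutes = 4.8728; 143 + 4.8728/60 = 143.081213
  hemisphere W, so the sign is −
Point 2:
  φ: split at 2 digits → 00° and 58.3735′; 0 + 58.3735/60 = 0.972892
  S → negative
  Lon: split at 3 digits → 145° and 46.74873′; 145 + 46.74873/60 = 145.779146
  W ⇒ negate
Point 3:
  Lat: split at 2 digits → 73° and 40.9505′; 73 + 40.9505/60 = 73.682508
  S → negative
  λ: split at 3 digits → 178° and 59.26685′; 178 + 59.26685/60 = 178.987781
  W → negative
Point 4:
  Lat: split at 2 digits → 20° and 53.594′; 20 + 53.594/60 = 20.893233
  S ⇒ negate
  λ: degrees = first 3 digits = 78, minutes = 5.4687; 78 + 5.4687/60 = 78.091145
  hemisphere W, so the sign is −
Point 5:
  Latitude: degrees = first 2 digits = 79, minutes = 16.394; 79 + 16.394/60 = 79.273233
  hemisphere S, so the sign is −
  Longitude: degrees = first 3 digits = 51, minutes = 36.3875; 51 + 36.3875/60 = 51.606458
  E → positive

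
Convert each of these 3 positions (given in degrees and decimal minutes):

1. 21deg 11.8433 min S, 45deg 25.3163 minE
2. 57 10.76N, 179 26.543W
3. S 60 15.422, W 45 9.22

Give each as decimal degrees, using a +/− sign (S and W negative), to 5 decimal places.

1. -21.19739, 45.42194
2. 57.17933, -179.44238
3. -60.25703, -45.15367

Point 1:
  φ: 11.8433′ = 0.197388°; total 21.197388
  hemisphere S, so the sign is −
  Longitude: 25.3163′ = 0.421938°; total 45.421938
  E → positive
Point 2:
  Latitude: 10.76′ = 0.179333°; total 57.179333
  N ⇒ keep positive
  Lon: 179 + 26.543/60 = 179.442383
  hemisphere W, so the sign is −
Point 3:
  Lat: 60 + 15.422/60 = 60.257033
  S → negative
  Longitude: 9.22′ = 0.153667°; total 45.153667
  W → negative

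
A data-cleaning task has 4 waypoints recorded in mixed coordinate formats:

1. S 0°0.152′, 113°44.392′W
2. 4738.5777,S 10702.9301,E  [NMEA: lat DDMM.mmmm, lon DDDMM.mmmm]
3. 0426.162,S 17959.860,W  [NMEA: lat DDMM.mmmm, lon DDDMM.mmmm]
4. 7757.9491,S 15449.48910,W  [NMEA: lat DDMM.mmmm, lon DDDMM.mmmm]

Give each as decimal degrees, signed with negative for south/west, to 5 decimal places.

Point 1:
  φ: 0 + 0.152/60 = 0.002533
  hemisphere S, so the sign is −
  λ: 113 + 44.392/60 = 113.739867
  W ⇒ negate
Point 2:
  Latitude: degrees = first 2 digits = 47, minutes = 38.5777; 47 + 38.5777/60 = 47.642962
  S → negative
  Lon: split at 3 digits → 107° and 2.9301′; 107 + 2.9301/60 = 107.048835
  E ⇒ keep positive
Point 3:
  Lat: split at 2 digits → 04° and 26.162′; 4 + 26.162/60 = 4.436033
  hemisphere S, so the sign is −
  Longitude: degrees = first 3 digits = 179, minutes = 59.86; 179 + 59.86/60 = 179.997667
  hemisphere W, so the sign is −
Point 4:
  Latitude: split at 2 digits → 77° and 57.9491′; 77 + 57.9491/60 = 77.965818
  S → negative
  Lon: degrees = first 3 digits = 154, minutes = 49.4891; 154 + 49.4891/60 = 154.824818
  W → negative

1. -0.00253, -113.73987
2. -47.64296, 107.04884
3. -4.43603, -179.99767
4. -77.96582, -154.82482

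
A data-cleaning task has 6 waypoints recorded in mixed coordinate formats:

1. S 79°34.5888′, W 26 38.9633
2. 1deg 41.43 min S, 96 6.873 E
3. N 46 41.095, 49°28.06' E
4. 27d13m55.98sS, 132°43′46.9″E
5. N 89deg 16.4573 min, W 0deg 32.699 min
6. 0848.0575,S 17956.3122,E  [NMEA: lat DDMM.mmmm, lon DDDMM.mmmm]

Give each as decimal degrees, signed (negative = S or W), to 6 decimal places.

1. -79.576480, -26.649388
2. -1.690500, 96.114550
3. 46.684917, 49.467667
4. -27.232217, 132.729694
5. 89.274288, -0.544983
6. -8.800958, 179.938537

Point 1:
  Latitude: 79 + 34.5888/60 = 79.5764800
  S ⇒ negate
  Longitude: 26 + 38.9633/60 = 26.6493883
  W → negative
Point 2:
  Latitude: 41.43′ = 0.690500°; total 1.6905000
  hemisphere S, so the sign is −
  Longitude: 6.873′ = 0.114550°; total 96.1145500
  E → positive
Point 3:
  Latitude: 41.095′ = 0.684917°; total 46.6849167
  N → positive
  Longitude: 28.06′ = 0.467667°; total 49.4676667
  E ⇒ keep positive
Point 4:
  φ: 27 + 13/60 + 55.98/3600 = 27.2322167
  S ⇒ negate
  Lon: 132 + 43/60 + 46.9/3600 = 132.7296944
  E → positive
Point 5:
  Lat: 16.4573′ = 0.274288°; total 89.2742883
  N ⇒ keep positive
  Lon: 32.699′ = 0.544983°; total 0.5449833
  W → negative
Point 6:
  Lat: split at 2 digits → 08° and 48.0575′; 8 + 48.0575/60 = 8.8009583
  hemisphere S, so the sign is −
  Longitude: degrees = first 3 digits = 179, minutes = 56.3122; 179 + 56.3122/60 = 179.9385367
  E → positive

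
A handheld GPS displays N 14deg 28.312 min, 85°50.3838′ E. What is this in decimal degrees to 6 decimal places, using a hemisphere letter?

14.471867° N, 85.839730° E

Latitude: 28.312′ = 0.471867°; total 14.4718667
Longitude: 85 + 50.3838/60 = 85.8397300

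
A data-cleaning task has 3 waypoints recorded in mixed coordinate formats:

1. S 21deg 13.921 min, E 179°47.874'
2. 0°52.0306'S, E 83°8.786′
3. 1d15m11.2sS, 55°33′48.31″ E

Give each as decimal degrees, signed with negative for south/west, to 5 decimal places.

Point 1:
  φ: 21 + 13.921/60 = 21.232017
  S → negative
  Longitude: 179 + 47.874/60 = 179.797900
  E ⇒ keep positive
Point 2:
  φ: 0 + 52.0306/60 = 0.867177
  S ⇒ negate
  λ: 8.786′ = 0.146433°; total 83.146433
  E → positive
Point 3:
  φ: 1 + 15/60 + 11.2/3600 = 1.253111
  hemisphere S, so the sign is −
  Lon: 55 + 33/60 + 48.31/3600 = 55.563419
  E → positive

1. -21.23202, 179.79790
2. -0.86718, 83.14643
3. -1.25311, 55.56342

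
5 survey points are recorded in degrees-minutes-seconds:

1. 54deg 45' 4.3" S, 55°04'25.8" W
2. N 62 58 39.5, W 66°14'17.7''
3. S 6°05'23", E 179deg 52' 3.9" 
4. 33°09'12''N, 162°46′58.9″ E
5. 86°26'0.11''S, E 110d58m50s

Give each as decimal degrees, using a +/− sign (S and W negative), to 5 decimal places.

Point 1:
  Latitude: 45′ + 4.3″ = 45.07167′; 54 + 45.07167/60 = 54.751194
  S ⇒ negate
  λ: 55° + 4/60 + 25.8/3600 = 55 + 0.066667 + 0.007167 = 55.073833
  W → negative
Point 2:
  φ: 62 + 58/60 + 39.5/3600 = 62.977639
  N ⇒ keep positive
  Longitude: 66 + 14/60 + 17.7/3600 = 66.238250
  hemisphere W, so the sign is −
Point 3:
  Latitude: 6° + 5/60 + 23/3600 = 6 + 0.083333 + 0.006389 = 6.089722
  hemisphere S, so the sign is −
  λ: 52′ + 3.9″ = 52.06500′; 179 + 52.06500/60 = 179.867750
  E → positive
Point 4:
  φ: 9′ + 12″ = 9.20000′; 33 + 9.20000/60 = 33.153333
  N → positive
  Lon: 162° + 46/60 + 58.9/3600 = 162 + 0.766667 + 0.016361 = 162.783028
  E → positive
Point 5:
  Lat: 86° + 26/60 + 0.11/3600 = 86 + 0.433333 + 0.000031 = 86.433364
  hemisphere S, so the sign is −
  Lon: 110° + 58/60 + 50/3600 = 110 + 0.966667 + 0.013889 = 110.980556
  E → positive

1. -54.75119, -55.07383
2. 62.97764, -66.23825
3. -6.08972, 179.86775
4. 33.15333, 162.78303
5. -86.43336, 110.98056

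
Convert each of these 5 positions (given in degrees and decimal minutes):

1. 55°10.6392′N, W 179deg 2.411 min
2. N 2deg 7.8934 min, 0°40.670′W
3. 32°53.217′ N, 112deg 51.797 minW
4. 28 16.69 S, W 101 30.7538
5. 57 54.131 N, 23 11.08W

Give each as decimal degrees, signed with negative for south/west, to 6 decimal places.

Point 1:
  φ: 55 + 10.6392/60 = 55.1773200
  N → positive
  Longitude: 179 + 2.411/60 = 179.0401833
  hemisphere W, so the sign is −
Point 2:
  Latitude: 2 + 7.8934/60 = 2.1315567
  N → positive
  λ: 40.67′ = 0.677833°; total 0.6778333
  W → negative
Point 3:
  Latitude: 53.217′ = 0.886950°; total 32.8869500
  N ⇒ keep positive
  λ: 112 + 51.797/60 = 112.8632833
  W ⇒ negate
Point 4:
  φ: 16.69′ = 0.278167°; total 28.2781667
  hemisphere S, so the sign is −
  Longitude: 101 + 30.7538/60 = 101.5125633
  W ⇒ negate
Point 5:
  φ: 57 + 54.131/60 = 57.9021833
  N ⇒ keep positive
  λ: 11.08′ = 0.184667°; total 23.1846667
  W → negative

1. 55.177320, -179.040183
2. 2.131557, -0.677833
3. 32.886950, -112.863283
4. -28.278167, -101.512563
5. 57.902183, -23.184667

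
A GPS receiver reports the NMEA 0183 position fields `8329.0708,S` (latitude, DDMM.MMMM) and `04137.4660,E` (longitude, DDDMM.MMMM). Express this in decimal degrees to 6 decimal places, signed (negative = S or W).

-83.484513, 41.624433

Lat: degrees = first 2 digits = 83, minutes = 29.0708; 83 + 29.0708/60 = 83.4845133
hemisphere S, so the sign is −
Lon: split at 3 digits → 041° and 37.466′; 41 + 37.466/60 = 41.6244333
E ⇒ keep positive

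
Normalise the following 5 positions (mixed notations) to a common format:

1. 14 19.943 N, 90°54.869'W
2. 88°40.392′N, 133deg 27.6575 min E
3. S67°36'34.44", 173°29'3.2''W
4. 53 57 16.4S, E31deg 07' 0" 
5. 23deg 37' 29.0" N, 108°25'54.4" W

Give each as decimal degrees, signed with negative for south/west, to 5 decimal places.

Point 1:
  Latitude: 19.943′ = 0.332383°; total 14.332383
  N → positive
  Lon: 54.869′ = 0.914483°; total 90.914483
  W ⇒ negate
Point 2:
  Latitude: 88 + 40.392/60 = 88.673200
  N → positive
  λ: 27.6575′ = 0.460958°; total 133.460958
  E → positive
Point 3:
  Latitude: 67° + 36/60 + 34.44/3600 = 67 + 0.600000 + 0.009567 = 67.609567
  S ⇒ negate
  λ: 173° + 29/60 + 3.2/3600 = 173 + 0.483333 + 0.000889 = 173.484222
  hemisphere W, so the sign is −
Point 4:
  Lat: 57′ + 16.4″ = 57.27333′; 53 + 57.27333/60 = 53.954556
  S → negative
  Longitude: 31° + 7/60 + 0/3600 = 31 + 0.116667 + 0.000000 = 31.116667
  E ⇒ keep positive
Point 5:
  φ: 23 + 37/60 + 29/3600 = 23.624722
  N → positive
  Longitude: 25′ + 54.4″ = 25.90667′; 108 + 25.90667/60 = 108.431778
  W ⇒ negate

1. 14.33238, -90.91448
2. 88.67320, 133.46096
3. -67.60957, -173.48422
4. -53.95456, 31.11667
5. 23.62472, -108.43178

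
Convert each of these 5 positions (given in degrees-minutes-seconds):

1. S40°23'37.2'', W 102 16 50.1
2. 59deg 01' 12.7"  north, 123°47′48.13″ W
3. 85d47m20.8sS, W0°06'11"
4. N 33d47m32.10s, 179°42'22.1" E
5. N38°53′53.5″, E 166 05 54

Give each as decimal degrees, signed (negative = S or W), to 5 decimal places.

1. -40.39367, -102.28058
2. 59.02019, -123.79670
3. -85.78911, -0.10306
4. 33.79225, 179.70614
5. 38.89819, 166.09833

Point 1:
  Lat: 40° + 23/60 + 37.2/3600 = 40 + 0.383333 + 0.010333 = 40.393667
  hemisphere S, so the sign is −
  λ: 16′ + 50.1″ = 16.83500′; 102 + 16.83500/60 = 102.280583
  W → negative
Point 2:
  Latitude: 59° + 1/60 + 12.7/3600 = 59 + 0.016667 + 0.003528 = 59.020194
  N → positive
  Lon: 123° + 47/60 + 48.13/3600 = 123 + 0.783333 + 0.013369 = 123.796703
  W ⇒ negate
Point 3:
  Lat: 85 + 47/60 + 20.8/3600 = 85.789111
  S → negative
  Longitude: 0° + 6/60 + 11/3600 = 0 + 0.100000 + 0.003056 = 0.103056
  W ⇒ negate
Point 4:
  φ: 47′ + 32.1″ = 47.53500′; 33 + 47.53500/60 = 33.792250
  N ⇒ keep positive
  Lon: 179° + 42/60 + 22.1/3600 = 179 + 0.700000 + 0.006139 = 179.706139
  E → positive
Point 5:
  φ: 38 + 53/60 + 53.5/3600 = 38.898194
  N → positive
  Longitude: 166° + 5/60 + 54/3600 = 166 + 0.083333 + 0.015000 = 166.098333
  E ⇒ keep positive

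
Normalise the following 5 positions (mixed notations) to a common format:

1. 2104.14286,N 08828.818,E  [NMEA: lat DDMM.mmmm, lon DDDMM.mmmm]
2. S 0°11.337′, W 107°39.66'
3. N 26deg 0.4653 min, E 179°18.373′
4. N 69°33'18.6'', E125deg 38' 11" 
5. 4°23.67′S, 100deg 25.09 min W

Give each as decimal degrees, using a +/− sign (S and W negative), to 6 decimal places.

1. 21.069048, 88.480300
2. -0.188950, -107.661000
3. 26.007755, 179.306217
4. 69.555167, 125.636389
5. -4.394500, -100.418167

Point 1:
  φ: degrees = first 2 digits = 21, minutes = 4.14286; 21 + 4.14286/60 = 21.0690477
  N ⇒ keep positive
  λ: degrees = first 3 digits = 88, minutes = 28.818; 88 + 28.818/60 = 88.4803000
  E → positive
Point 2:
  φ: 11.337′ = 0.188950°; total 0.1889500
  S ⇒ negate
  Lon: 39.66′ = 0.661000°; total 107.6610000
  W ⇒ negate
Point 3:
  Latitude: 0.4653′ = 0.007755°; total 26.0077550
  N → positive
  λ: 18.373′ = 0.306217°; total 179.3062167
  E → positive
Point 4:
  φ: 33′ + 18.6″ = 33.31000′; 69 + 33.31000/60 = 69.5551667
  N → positive
  Longitude: 125° + 38/60 + 11/3600 = 125 + 0.633333 + 0.003056 = 125.6363889
  E → positive
Point 5:
  Latitude: 23.67′ = 0.394500°; total 4.3945000
  hemisphere S, so the sign is −
  λ: 25.09′ = 0.418167°; total 100.4181667
  hemisphere W, so the sign is −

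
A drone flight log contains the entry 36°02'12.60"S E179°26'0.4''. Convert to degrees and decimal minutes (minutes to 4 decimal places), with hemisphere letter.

36° 2.2100′ S, 179° 26.0067′ E

φ: 2 + 12.6/60 = 2.210000′
Longitude: seconds/60 = 0.00667; minutes = 26 + 0.00667 = 26.006667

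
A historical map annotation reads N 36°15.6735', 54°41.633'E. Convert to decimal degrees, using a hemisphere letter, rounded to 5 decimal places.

36.26123° N, 54.69388° E

Lat: 36 + 15.6735/60 = 36.261225
Longitude: 54 + 41.633/60 = 54.693883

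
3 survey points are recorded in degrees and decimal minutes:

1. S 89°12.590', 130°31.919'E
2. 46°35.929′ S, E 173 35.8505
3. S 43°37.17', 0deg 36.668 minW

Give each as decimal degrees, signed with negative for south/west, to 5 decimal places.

Point 1:
  Latitude: 89 + 12.59/60 = 89.209833
  S → negative
  λ: 130 + 31.919/60 = 130.531983
  E ⇒ keep positive
Point 2:
  φ: 46 + 35.929/60 = 46.598817
  S → negative
  Longitude: 35.8505′ = 0.597508°; total 173.597508
  E ⇒ keep positive
Point 3:
  Latitude: 37.17′ = 0.619500°; total 43.619500
  S ⇒ negate
  λ: 36.668′ = 0.611133°; total 0.611133
  W → negative

1. -89.20983, 130.53198
2. -46.59882, 173.59751
3. -43.61950, -0.61113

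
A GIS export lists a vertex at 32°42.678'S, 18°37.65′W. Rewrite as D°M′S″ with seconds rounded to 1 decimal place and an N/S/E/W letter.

32°42′40.7″ S, 18°37′39.0″ W

Latitude: 42.67800′ → 42′ and 0.67800 × 60 = 40.680″
λ: 37.65000′ → 37′ and 0.65000 × 60 = 39.000″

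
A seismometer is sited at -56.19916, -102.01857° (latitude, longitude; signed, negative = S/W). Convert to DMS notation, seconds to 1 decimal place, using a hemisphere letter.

56°11′57.0″ S, 102°01′6.9″ W

Latitude is negative → S; |value| = 56.199160
Lat: 0.199160 × 60 = 11.94960′ → 11′, remainder × 60 = 56.976″
Longitude is negative → W; |value| = 102.018570
Longitude: 0.018570 × 60 = 1.11420′ → 1′, remainder × 60 = 6.852″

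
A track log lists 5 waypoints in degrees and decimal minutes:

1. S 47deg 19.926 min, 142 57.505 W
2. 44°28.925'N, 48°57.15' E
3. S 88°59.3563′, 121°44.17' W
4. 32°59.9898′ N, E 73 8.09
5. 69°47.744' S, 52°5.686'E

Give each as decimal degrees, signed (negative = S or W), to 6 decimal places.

1. -47.332100, -142.958417
2. 44.482083, 48.952500
3. -88.989272, -121.736167
4. 32.999830, 73.134833
5. -69.795733, 52.094767

Point 1:
  φ: 19.926′ = 0.332100°; total 47.3321000
  S → negative
  Lon: 142 + 57.505/60 = 142.9584167
  W ⇒ negate
Point 2:
  Latitude: 28.925′ = 0.482083°; total 44.4820833
  N → positive
  Lon: 57.15′ = 0.952500°; total 48.9525000
  E → positive
Point 3:
  Latitude: 88 + 59.3563/60 = 88.9892717
  hemisphere S, so the sign is −
  λ: 121 + 44.17/60 = 121.7361667
  hemisphere W, so the sign is −
Point 4:
  φ: 59.9898′ = 0.999830°; total 32.9998300
  N → positive
  Longitude: 8.09′ = 0.134833°; total 73.1348333
  E ⇒ keep positive
Point 5:
  φ: 47.744′ = 0.795733°; total 69.7957333
  hemisphere S, so the sign is −
  Longitude: 5.686′ = 0.094767°; total 52.0947667
  E ⇒ keep positive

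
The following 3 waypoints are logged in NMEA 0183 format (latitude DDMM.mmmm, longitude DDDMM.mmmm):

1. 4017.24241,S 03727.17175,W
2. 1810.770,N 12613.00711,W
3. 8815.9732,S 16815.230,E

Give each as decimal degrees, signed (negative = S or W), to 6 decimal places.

1. -40.287374, -37.452863
2. 18.179500, -126.216785
3. -88.266220, 168.253833

Point 1:
  Lat: degrees = first 2 digits = 40, minutes = 17.24241; 40 + 17.24241/60 = 40.2873735
  hemisphere S, so the sign is −
  Longitude: split at 3 digits → 037° and 27.17175′; 37 + 27.17175/60 = 37.4528625
  hemisphere W, so the sign is −
Point 2:
  Lat: split at 2 digits → 18° and 10.77′; 18 + 10.77/60 = 18.1795000
  N ⇒ keep positive
  Lon: split at 3 digits → 126° and 13.00711′; 126 + 13.00711/60 = 126.2167852
  W ⇒ negate
Point 3:
  Lat: degrees = first 2 digits = 88, minutes = 15.9732; 88 + 15.9732/60 = 88.2662200
  S ⇒ negate
  Longitude: split at 3 digits → 168° and 15.23′; 168 + 15.23/60 = 168.2538333
  E → positive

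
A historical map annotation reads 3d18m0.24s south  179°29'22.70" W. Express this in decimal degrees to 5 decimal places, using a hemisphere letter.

3.30007° S, 179.48964° W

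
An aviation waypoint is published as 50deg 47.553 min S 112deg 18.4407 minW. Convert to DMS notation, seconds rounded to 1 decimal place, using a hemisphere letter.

50°47′33.2″ S, 112°18′26.4″ W

Lat: fractional minutes 0.55300 × 60 = 33.180″
λ: 18.44070′ → 18′ and 0.44070 × 60 = 26.442″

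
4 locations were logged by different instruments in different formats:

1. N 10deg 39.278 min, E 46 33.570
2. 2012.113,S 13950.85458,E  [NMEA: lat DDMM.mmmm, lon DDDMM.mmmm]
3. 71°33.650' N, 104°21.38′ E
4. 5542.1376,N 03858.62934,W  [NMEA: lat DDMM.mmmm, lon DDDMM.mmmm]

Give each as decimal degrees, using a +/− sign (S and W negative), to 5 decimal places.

1. 10.65463, 46.55950
2. -20.20188, 139.84758
3. 71.56083, 104.35633
4. 55.70229, -38.97716

Point 1:
  Lat: 10 + 39.278/60 = 10.654633
  N → positive
  Longitude: 46 + 33.57/60 = 46.559500
  E ⇒ keep positive
Point 2:
  φ: split at 2 digits → 20° and 12.113′; 20 + 12.113/60 = 20.201883
  S ⇒ negate
  Lon: degrees = first 3 digits = 139, minutes = 50.85458; 139 + 50.85458/60 = 139.847576
  E → positive
Point 3:
  φ: 71 + 33.65/60 = 71.560833
  N → positive
  λ: 104 + 21.38/60 = 104.356333
  E ⇒ keep positive
Point 4:
  Latitude: split at 2 digits → 55° and 42.1376′; 55 + 42.1376/60 = 55.702293
  N → positive
  Longitude: split at 3 digits → 038° and 58.62934′; 38 + 58.62934/60 = 38.977156
  hemisphere W, so the sign is −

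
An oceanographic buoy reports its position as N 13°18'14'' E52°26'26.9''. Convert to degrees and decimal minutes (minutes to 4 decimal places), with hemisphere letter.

13° 18.2333′ N, 52° 26.4483′ E

Lat: 18 + 14/60 = 18.233333′
Longitude: seconds/60 = 0.44833; minutes = 26 + 0.44833 = 26.448333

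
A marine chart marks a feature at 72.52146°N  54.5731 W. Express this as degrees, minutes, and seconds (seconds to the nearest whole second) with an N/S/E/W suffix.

72°31′17″ N, 54°34′23″ W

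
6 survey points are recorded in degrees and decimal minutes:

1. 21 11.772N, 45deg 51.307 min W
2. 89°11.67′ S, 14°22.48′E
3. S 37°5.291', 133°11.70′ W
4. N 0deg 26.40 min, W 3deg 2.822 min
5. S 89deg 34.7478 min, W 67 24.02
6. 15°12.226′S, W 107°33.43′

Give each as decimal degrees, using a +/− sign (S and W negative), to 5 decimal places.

Point 1:
  Lat: 21 + 11.772/60 = 21.196200
  N ⇒ keep positive
  Lon: 45 + 51.307/60 = 45.855117
  W → negative
Point 2:
  φ: 89 + 11.67/60 = 89.194500
  S ⇒ negate
  Longitude: 22.48′ = 0.374667°; total 14.374667
  E ⇒ keep positive
Point 3:
  Lat: 37 + 5.291/60 = 37.088183
  S ⇒ negate
  λ: 11.7′ = 0.195000°; total 133.195000
  hemisphere W, so the sign is −
Point 4:
  Latitude: 26.4′ = 0.440000°; total 0.440000
  N ⇒ keep positive
  Longitude: 3 + 2.822/60 = 3.047033
  W ⇒ negate
Point 5:
  Latitude: 34.7478′ = 0.579130°; total 89.579130
  hemisphere S, so the sign is −
  Longitude: 67 + 24.02/60 = 67.400333
  W ⇒ negate
Point 6:
  φ: 12.226′ = 0.203767°; total 15.203767
  S ⇒ negate
  Lon: 107 + 33.43/60 = 107.557167
  W ⇒ negate

1. 21.19620, -45.85512
2. -89.19450, 14.37467
3. -37.08818, -133.19500
4. 0.44000, -3.04703
5. -89.57913, -67.40033
6. -15.20377, -107.55717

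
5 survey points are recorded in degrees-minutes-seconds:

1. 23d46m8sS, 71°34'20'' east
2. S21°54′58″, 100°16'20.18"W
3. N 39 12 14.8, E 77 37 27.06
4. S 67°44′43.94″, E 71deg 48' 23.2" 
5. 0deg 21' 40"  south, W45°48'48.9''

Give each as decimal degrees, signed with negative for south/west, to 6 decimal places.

1. -23.768889, 71.572222
2. -21.916111, -100.272272
3. 39.204111, 77.624183
4. -67.745539, 71.806444
5. -0.361111, -45.813583

Point 1:
  Latitude: 23 + 46/60 + 8/3600 = 23.7688889
  S → negative
  Longitude: 71 + 34/60 + 20/3600 = 71.5722222
  E ⇒ keep positive
Point 2:
  Lat: 21 + 54/60 + 58/3600 = 21.9161111
  hemisphere S, so the sign is −
  Lon: 16′ + 20.18″ = 16.33633′; 100 + 16.33633/60 = 100.2722722
  W → negative
Point 3:
  Lat: 39° + 12/60 + 14.8/3600 = 39 + 0.200000 + 0.004111 = 39.2041111
  N → positive
  λ: 77° + 37/60 + 27.06/3600 = 77 + 0.616667 + 0.007517 = 77.6241833
  E → positive
Point 4:
  φ: 67 + 44/60 + 43.94/3600 = 67.7455389
  hemisphere S, so the sign is −
  Lon: 71 + 48/60 + 23.2/3600 = 71.8064444
  E ⇒ keep positive
Point 5:
  φ: 0° + 21/60 + 40/3600 = 0 + 0.350000 + 0.011111 = 0.3611111
  S → negative
  Lon: 45 + 48/60 + 48.9/3600 = 45.8135833
  W ⇒ negate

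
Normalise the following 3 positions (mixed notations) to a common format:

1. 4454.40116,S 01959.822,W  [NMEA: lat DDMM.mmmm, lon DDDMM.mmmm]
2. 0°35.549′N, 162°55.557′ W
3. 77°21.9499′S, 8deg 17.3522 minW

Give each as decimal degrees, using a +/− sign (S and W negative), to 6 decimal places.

Point 1:
  Latitude: degrees = first 2 digits = 44, minutes = 54.40116; 44 + 54.40116/60 = 44.9066860
  S ⇒ negate
  λ: split at 3 digits → 019° and 59.822′; 19 + 59.822/60 = 19.9970333
  hemisphere W, so the sign is −
Point 2:
  φ: 35.549′ = 0.592483°; total 0.5924833
  N ⇒ keep positive
  Lon: 55.557′ = 0.925950°; total 162.9259500
  W → negative
Point 3:
  Latitude: 77 + 21.9499/60 = 77.3658317
  hemisphere S, so the sign is −
  λ: 17.3522′ = 0.289203°; total 8.2892033
  W → negative

1. -44.906686, -19.997033
2. 0.592483, -162.925950
3. -77.365832, -8.289203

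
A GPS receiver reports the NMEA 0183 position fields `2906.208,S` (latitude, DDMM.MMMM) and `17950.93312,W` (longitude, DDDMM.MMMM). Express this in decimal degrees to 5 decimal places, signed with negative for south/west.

-29.10347, -179.84889

φ: split at 2 digits → 29° and 6.208′; 29 + 6.208/60 = 29.103467
hemisphere S, so the sign is −
Longitude: split at 3 digits → 179° and 50.93312′; 179 + 50.93312/60 = 179.848885
W ⇒ negate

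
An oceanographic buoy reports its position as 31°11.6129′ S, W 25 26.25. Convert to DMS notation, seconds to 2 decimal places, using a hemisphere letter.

31°11′36.77″ S, 25°26′15.00″ W

Latitude: fractional minutes 0.61290 × 60 = 36.7740″
Lon: fractional minutes 0.25000 × 60 = 15.0000″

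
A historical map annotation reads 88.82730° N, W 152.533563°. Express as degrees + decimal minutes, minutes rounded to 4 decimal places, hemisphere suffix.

88° 49.6380′ N, 152° 32.0138′ W

Latitude: fractional part 0.827300 → 49.638000 minutes
λ: minutes = (152.533563 − 152) × 60 = 32.013780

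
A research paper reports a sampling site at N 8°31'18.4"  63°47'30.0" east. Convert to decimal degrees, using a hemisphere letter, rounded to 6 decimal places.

8.521778° N, 63.791667° E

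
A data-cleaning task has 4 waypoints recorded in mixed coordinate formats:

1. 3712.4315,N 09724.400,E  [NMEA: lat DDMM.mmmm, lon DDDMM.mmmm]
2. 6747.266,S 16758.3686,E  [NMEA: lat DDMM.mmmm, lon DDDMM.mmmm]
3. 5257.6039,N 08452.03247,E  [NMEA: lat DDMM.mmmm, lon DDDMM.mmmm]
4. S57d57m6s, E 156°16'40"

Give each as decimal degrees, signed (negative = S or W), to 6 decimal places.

1. 37.207192, 97.406667
2. -67.787767, 167.972810
3. 52.960065, 84.867208
4. -57.951667, 156.277778

Point 1:
  Lat: split at 2 digits → 37° and 12.4315′; 37 + 12.4315/60 = 37.2071917
  N ⇒ keep positive
  Lon: degrees = first 3 digits = 97, minutes = 24.4; 97 + 24.4/60 = 97.4066667
  E → positive
Point 2:
  Latitude: split at 2 digits → 67° and 47.266′; 67 + 47.266/60 = 67.7877667
  hemisphere S, so the sign is −
  Lon: split at 3 digits → 167° and 58.3686′; 167 + 58.3686/60 = 167.9728100
  E → positive
Point 3:
  Lat: split at 2 digits → 52° and 57.6039′; 52 + 57.6039/60 = 52.9600650
  N → positive
  λ: split at 3 digits → 084° and 52.03247′; 84 + 52.03247/60 = 84.8672078
  E → positive
Point 4:
  φ: 57′ + 6″ = 57.10000′; 57 + 57.10000/60 = 57.9516667
  hemisphere S, so the sign is −
  λ: 156 + 16/60 + 40/3600 = 156.2777778
  E ⇒ keep positive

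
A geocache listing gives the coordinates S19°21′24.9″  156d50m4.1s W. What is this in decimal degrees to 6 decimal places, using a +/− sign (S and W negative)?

Lat: 19° + 21/60 + 24.9/3600 = 19 + 0.350000 + 0.006917 = 19.3569167
hemisphere S, so the sign is −
λ: 156° + 50/60 + 4.1/3600 = 156 + 0.833333 + 0.001139 = 156.8344722
W ⇒ negate

-19.356917, -156.834472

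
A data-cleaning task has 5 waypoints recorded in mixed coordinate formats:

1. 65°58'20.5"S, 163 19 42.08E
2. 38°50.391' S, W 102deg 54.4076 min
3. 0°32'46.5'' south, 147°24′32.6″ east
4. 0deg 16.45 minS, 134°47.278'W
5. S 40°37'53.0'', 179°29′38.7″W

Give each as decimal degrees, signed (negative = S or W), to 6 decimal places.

1. -65.972361, 163.328356
2. -38.839850, -102.906793
3. -0.546250, 147.409056
4. -0.274167, -134.787967
5. -40.631389, -179.494083

Point 1:
  φ: 65° + 58/60 + 20.5/3600 = 65 + 0.966667 + 0.005694 = 65.9723611
  S ⇒ negate
  Lon: 163 + 19/60 + 42.08/3600 = 163.3283556
  E → positive
Point 2:
  φ: 38 + 50.391/60 = 38.8398500
  S → negative
  Lon: 102 + 54.4076/60 = 102.9067933
  W ⇒ negate
Point 3:
  Latitude: 32′ + 46.5″ = 32.77500′; 0 + 32.77500/60 = 0.5462500
  S → negative
  Longitude: 147° + 24/60 + 32.6/3600 = 147 + 0.400000 + 0.009056 = 147.4090556
  E ⇒ keep positive
Point 4:
  φ: 16.45′ = 0.274167°; total 0.2741667
  S ⇒ negate
  Longitude: 134 + 47.278/60 = 134.7879667
  W → negative
Point 5:
  Lat: 40° + 37/60 + 53/3600 = 40 + 0.616667 + 0.014722 = 40.6313889
  S ⇒ negate
  Lon: 179° + 29/60 + 38.7/3600 = 179 + 0.483333 + 0.010750 = 179.4940833
  W ⇒ negate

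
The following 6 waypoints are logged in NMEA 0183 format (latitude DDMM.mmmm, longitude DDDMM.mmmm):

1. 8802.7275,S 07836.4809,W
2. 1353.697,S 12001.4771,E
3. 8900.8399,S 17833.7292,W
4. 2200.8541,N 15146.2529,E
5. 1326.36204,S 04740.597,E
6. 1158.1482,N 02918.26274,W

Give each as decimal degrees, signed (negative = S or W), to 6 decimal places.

1. -88.045458, -78.608015
2. -13.894950, 120.024618
3. -89.013998, -178.562153
4. 22.014235, 151.770882
5. -13.439367, 47.676617
6. 11.969137, -29.304379

Point 1:
  Lat: split at 2 digits → 88° and 2.7275′; 88 + 2.7275/60 = 88.0454583
  S → negative
  Lon: degrees = first 3 digits = 78, minutes = 36.4809; 78 + 36.4809/60 = 78.6080150
  hemisphere W, so the sign is −
Point 2:
  φ: degrees = first 2 digits = 13, minutes = 53.697; 13 + 53.697/60 = 13.8949500
  hemisphere S, so the sign is −
  Lon: split at 3 digits → 120° and 1.4771′; 120 + 1.4771/60 = 120.0246183
  E ⇒ keep positive
Point 3:
  φ: degrees = first 2 digits = 89, minutes = 0.8399; 89 + 0.8399/60 = 89.0139983
  S ⇒ negate
  Lon: split at 3 digits → 178° and 33.7292′; 178 + 33.7292/60 = 178.5621533
  W ⇒ negate
Point 4:
  Lat: split at 2 digits → 22° and 0.8541′; 22 + 0.8541/60 = 22.0142350
  N → positive
  Lon: degrees = first 3 digits = 151, minutes = 46.2529; 151 + 46.2529/60 = 151.7708817
  E ⇒ keep positive
Point 5:
  Lat: degrees = first 2 digits = 13, minutes = 26.36204; 13 + 26.36204/60 = 13.4393673
  S → negative
  λ: split at 3 digits → 047° and 40.597′; 47 + 40.597/60 = 47.6766167
  E → positive
Point 6:
  Latitude: split at 2 digits → 11° and 58.1482′; 11 + 58.1482/60 = 11.9691367
  N ⇒ keep positive
  Lon: degrees = first 3 digits = 29, minutes = 18.26274; 29 + 18.26274/60 = 29.3043790
  hemisphere W, so the sign is −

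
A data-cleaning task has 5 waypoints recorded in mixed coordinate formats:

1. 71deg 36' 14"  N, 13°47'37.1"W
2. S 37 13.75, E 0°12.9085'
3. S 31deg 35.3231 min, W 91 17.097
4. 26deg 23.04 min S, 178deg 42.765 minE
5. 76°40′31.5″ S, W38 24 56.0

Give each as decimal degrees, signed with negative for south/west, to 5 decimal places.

Point 1:
  Lat: 36′ + 14″ = 36.23333′; 71 + 36.23333/60 = 71.603889
  N → positive
  Longitude: 47′ + 37.1″ = 47.61833′; 13 + 47.61833/60 = 13.793639
  W ⇒ negate
Point 2:
  φ: 37 + 13.75/60 = 37.229167
  S ⇒ negate
  Lon: 12.9085′ = 0.215142°; total 0.215142
  E ⇒ keep positive
Point 3:
  Latitude: 31 + 35.3231/60 = 31.588718
  hemisphere S, so the sign is −
  Lon: 91 + 17.097/60 = 91.284950
  W → negative
Point 4:
  Latitude: 26 + 23.04/60 = 26.384000
  hemisphere S, so the sign is −
  Lon: 42.765′ = 0.712750°; total 178.712750
  E → positive
Point 5:
  Lat: 76° + 40/60 + 31.5/3600 = 76 + 0.666667 + 0.008750 = 76.675417
  hemisphere S, so the sign is −
  Longitude: 24′ + 56″ = 24.93333′; 38 + 24.93333/60 = 38.415556
  hemisphere W, so the sign is −

1. 71.60389, -13.79364
2. -37.22917, 0.21514
3. -31.58872, -91.28495
4. -26.38400, 178.71275
5. -76.67542, -38.41556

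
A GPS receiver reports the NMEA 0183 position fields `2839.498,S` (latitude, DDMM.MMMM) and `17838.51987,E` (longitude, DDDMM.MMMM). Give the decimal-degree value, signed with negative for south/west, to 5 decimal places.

Lat: degrees = first 2 digits = 28, minutes = 39.498; 28 + 39.498/60 = 28.658300
S → negative
Longitude: split at 3 digits → 178° and 38.51987′; 178 + 38.51987/60 = 178.641998
E → positive

-28.65830, 178.64200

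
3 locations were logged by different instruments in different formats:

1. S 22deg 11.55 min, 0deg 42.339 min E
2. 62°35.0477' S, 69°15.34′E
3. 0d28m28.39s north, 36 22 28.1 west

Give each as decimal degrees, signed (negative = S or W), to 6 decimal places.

1. -22.192500, 0.705650
2. -62.584128, 69.255667
3. 0.474553, -36.374472

Point 1:
  Lat: 22 + 11.55/60 = 22.1925000
  hemisphere S, so the sign is −
  Lon: 42.339′ = 0.705650°; total 0.7056500
  E → positive
Point 2:
  φ: 35.0477′ = 0.584128°; total 62.5841283
  hemisphere S, so the sign is −
  Longitude: 69 + 15.34/60 = 69.2556667
  E ⇒ keep positive
Point 3:
  Lat: 0° + 28/60 + 28.39/3600 = 0 + 0.466667 + 0.007886 = 0.4745528
  N ⇒ keep positive
  λ: 36° + 22/60 + 28.1/3600 = 36 + 0.366667 + 0.007806 = 36.3744722
  hemisphere W, so the sign is −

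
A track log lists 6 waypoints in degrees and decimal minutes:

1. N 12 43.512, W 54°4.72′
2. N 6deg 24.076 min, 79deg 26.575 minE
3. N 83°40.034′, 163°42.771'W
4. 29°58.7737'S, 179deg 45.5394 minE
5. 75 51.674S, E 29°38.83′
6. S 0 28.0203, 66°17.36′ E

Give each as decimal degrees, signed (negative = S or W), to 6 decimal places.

1. 12.725200, -54.078667
2. 6.401267, 79.442917
3. 83.667233, -163.712850
4. -29.979562, 179.758990
5. -75.861233, 29.647167
6. -0.467005, 66.289333

Point 1:
  φ: 12 + 43.512/60 = 12.7252000
  N ⇒ keep positive
  Longitude: 54 + 4.72/60 = 54.0786667
  hemisphere W, so the sign is −
Point 2:
  Lat: 24.076′ = 0.401267°; total 6.4012667
  N → positive
  Longitude: 79 + 26.575/60 = 79.4429167
  E → positive
Point 3:
  φ: 83 + 40.034/60 = 83.6672333
  N ⇒ keep positive
  Longitude: 163 + 42.771/60 = 163.7128500
  W ⇒ negate
Point 4:
  Lat: 29 + 58.7737/60 = 29.9795617
  hemisphere S, so the sign is −
  λ: 45.5394′ = 0.758990°; total 179.7589900
  E → positive
Point 5:
  Latitude: 75 + 51.674/60 = 75.8612333
  S → negative
  Lon: 29 + 38.83/60 = 29.6471667
  E ⇒ keep positive
Point 6:
  Latitude: 28.0203′ = 0.467005°; total 0.4670050
  hemisphere S, so the sign is −
  λ: 66 + 17.36/60 = 66.2893333
  E ⇒ keep positive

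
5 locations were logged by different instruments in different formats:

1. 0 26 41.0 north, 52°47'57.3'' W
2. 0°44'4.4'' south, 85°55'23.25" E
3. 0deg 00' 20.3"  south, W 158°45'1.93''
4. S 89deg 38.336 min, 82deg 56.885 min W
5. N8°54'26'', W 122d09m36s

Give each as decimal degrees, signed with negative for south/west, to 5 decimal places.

1. 0.44472, -52.79925
2. -0.73456, 85.92313
3. -0.00564, -158.75054
4. -89.63893, -82.94808
5. 8.90722, -122.16000

Point 1:
  Lat: 0 + 26/60 + 41/3600 = 0.444722
  N ⇒ keep positive
  Longitude: 52° + 47/60 + 57.3/3600 = 52 + 0.783333 + 0.015917 = 52.799250
  W → negative
Point 2:
  φ: 44′ + 4.4″ = 44.07333′; 0 + 44.07333/60 = 0.734556
  hemisphere S, so the sign is −
  Lon: 55′ + 23.25″ = 55.38750′; 85 + 55.38750/60 = 85.923125
  E ⇒ keep positive
Point 3:
  Lat: 0′ + 20.3″ = 0.33833′; 0 + 0.33833/60 = 0.005639
  S ⇒ negate
  Lon: 45′ + 1.93″ = 45.03217′; 158 + 45.03217/60 = 158.750536
  W ⇒ negate
Point 4:
  Latitude: 38.336′ = 0.638933°; total 89.638933
  hemisphere S, so the sign is −
  λ: 82 + 56.885/60 = 82.948083
  W → negative
Point 5:
  Latitude: 8° + 54/60 + 26/3600 = 8 + 0.900000 + 0.007222 = 8.907222
  N ⇒ keep positive
  Lon: 122 + 9/60 + 36/3600 = 122.160000
  hemisphere W, so the sign is −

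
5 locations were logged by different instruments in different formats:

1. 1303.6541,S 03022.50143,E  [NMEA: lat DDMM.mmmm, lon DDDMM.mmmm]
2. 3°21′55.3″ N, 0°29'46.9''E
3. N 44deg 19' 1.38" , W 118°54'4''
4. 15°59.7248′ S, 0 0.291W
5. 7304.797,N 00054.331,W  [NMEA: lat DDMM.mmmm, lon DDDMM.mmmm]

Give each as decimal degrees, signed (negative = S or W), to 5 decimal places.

1. -13.06090, 30.37502
2. 3.36536, 0.49636
3. 44.31705, -118.90111
4. -15.99541, -0.00485
5. 73.07995, -0.90552

Point 1:
  Lat: degrees = first 2 digits = 13, minutes = 3.6541; 13 + 3.6541/60 = 13.060902
  S → negative
  Longitude: split at 3 digits → 030° and 22.50143′; 30 + 22.50143/60 = 30.375024
  E → positive
Point 2:
  φ: 3 + 21/60 + 55.3/3600 = 3.365361
  N ⇒ keep positive
  Lon: 0 + 29/60 + 46.9/3600 = 0.496361
  E → positive
Point 3:
  Latitude: 19′ + 1.38″ = 19.02300′; 44 + 19.02300/60 = 44.317050
  N ⇒ keep positive
  Longitude: 118° + 54/60 + 4/3600 = 118 + 0.900000 + 0.001111 = 118.901111
  W ⇒ negate
Point 4:
  Lat: 15 + 59.7248/60 = 15.995413
  S ⇒ negate
  Lon: 0.291′ = 0.004850°; total 0.004850
  W → negative
Point 5:
  Lat: split at 2 digits → 73° and 4.797′; 73 + 4.797/60 = 73.079950
  N ⇒ keep positive
  Longitude: split at 3 digits → 000° and 54.331′; 0 + 54.331/60 = 0.905517
  W → negative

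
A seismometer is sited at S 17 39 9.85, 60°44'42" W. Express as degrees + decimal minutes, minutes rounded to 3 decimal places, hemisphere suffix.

Lat: seconds/60 = 0.16417; minutes = 39 + 0.16417 = 39.16417
Longitude: seconds/60 = 0.70000; minutes = 44 + 0.70000 = 44.70000

17° 39.164′ S, 60° 44.700′ W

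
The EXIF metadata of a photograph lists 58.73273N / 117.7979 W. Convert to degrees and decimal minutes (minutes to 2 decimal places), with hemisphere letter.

φ: minutes = (58.732730 − 58) × 60 = 43.9638
λ: minutes = (117.797900 − 117) × 60 = 47.8740

58° 43.96′ N, 117° 47.87′ W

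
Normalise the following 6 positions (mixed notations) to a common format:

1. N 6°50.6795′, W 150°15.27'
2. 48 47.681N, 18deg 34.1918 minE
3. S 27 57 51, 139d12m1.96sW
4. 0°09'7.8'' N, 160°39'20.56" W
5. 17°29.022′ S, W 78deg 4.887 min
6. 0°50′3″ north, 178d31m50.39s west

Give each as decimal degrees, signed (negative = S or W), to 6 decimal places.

Point 1:
  Lat: 50.6795′ = 0.844658°; total 6.8446583
  N → positive
  λ: 150 + 15.27/60 = 150.2545000
  hemisphere W, so the sign is −
Point 2:
  φ: 47.681′ = 0.794683°; total 48.7946833
  N → positive
  λ: 34.1918′ = 0.569863°; total 18.5698633
  E ⇒ keep positive
Point 3:
  Lat: 57′ + 51″ = 57.85000′; 27 + 57.85000/60 = 27.9641667
  S → negative
  Lon: 12′ + 1.96″ = 12.03267′; 139 + 12.03267/60 = 139.2005444
  W ⇒ negate
Point 4:
  Lat: 0° + 9/60 + 7.8/3600 = 0 + 0.150000 + 0.002167 = 0.1521667
  N → positive
  Longitude: 160° + 39/60 + 20.56/3600 = 160 + 0.650000 + 0.005711 = 160.6557111
  W → negative
Point 5:
  Lat: 17 + 29.022/60 = 17.4837000
  S → negative
  Lon: 4.887′ = 0.081450°; total 78.0814500
  hemisphere W, so the sign is −
Point 6:
  φ: 50′ + 3″ = 50.05000′; 0 + 50.05000/60 = 0.8341667
  N → positive
  λ: 31′ + 50.39″ = 31.83983′; 178 + 31.83983/60 = 178.5306639
  hemisphere W, so the sign is −

1. 6.844658, -150.254500
2. 48.794683, 18.569863
3. -27.964167, -139.200544
4. 0.152167, -160.655711
5. -17.483700, -78.081450
6. 0.834167, -178.530664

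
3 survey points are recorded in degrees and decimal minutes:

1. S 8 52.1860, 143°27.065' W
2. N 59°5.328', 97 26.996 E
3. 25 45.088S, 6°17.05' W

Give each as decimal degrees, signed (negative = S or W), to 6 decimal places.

Point 1:
  φ: 52.186′ = 0.869767°; total 8.8697667
  S ⇒ negate
  Longitude: 143 + 27.065/60 = 143.4510833
  hemisphere W, so the sign is −
Point 2:
  Latitude: 59 + 5.328/60 = 59.0888000
  N → positive
  λ: 97 + 26.996/60 = 97.4499333
  E → positive
Point 3:
  Lat: 25 + 45.088/60 = 25.7514667
  S ⇒ negate
  Longitude: 6 + 17.05/60 = 6.2841667
  W ⇒ negate

1. -8.869767, -143.451083
2. 59.088800, 97.449933
3. -25.751467, -6.284167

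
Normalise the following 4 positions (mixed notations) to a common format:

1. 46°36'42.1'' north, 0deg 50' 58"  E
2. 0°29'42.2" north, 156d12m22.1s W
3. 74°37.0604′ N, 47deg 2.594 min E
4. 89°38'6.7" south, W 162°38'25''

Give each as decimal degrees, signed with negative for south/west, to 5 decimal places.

1. 46.61169, 0.84944
2. 0.49506, -156.20614
3. 74.61767, 47.04323
4. -89.63519, -162.64028

Point 1:
  Lat: 46 + 36/60 + 42.1/3600 = 46.611694
  N → positive
  Lon: 0 + 50/60 + 58/3600 = 0.849444
  E ⇒ keep positive
Point 2:
  Latitude: 29′ + 42.2″ = 29.70333′; 0 + 29.70333/60 = 0.495056
  N ⇒ keep positive
  λ: 12′ + 22.1″ = 12.36833′; 156 + 12.36833/60 = 156.206139
  W ⇒ negate
Point 3:
  φ: 37.0604′ = 0.617673°; total 74.617673
  N ⇒ keep positive
  Longitude: 2.594′ = 0.043233°; total 47.043233
  E → positive
Point 4:
  Lat: 89 + 38/60 + 6.7/3600 = 89.635194
  S → negative
  Lon: 162 + 38/60 + 25/3600 = 162.640278
  W → negative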